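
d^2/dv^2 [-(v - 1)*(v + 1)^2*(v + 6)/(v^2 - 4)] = 2*(-v^6 + 12*v^4 - 21*v^3 - 138*v^2 - 252*v - 56)/(v^6 - 12*v^4 + 48*v^2 - 64)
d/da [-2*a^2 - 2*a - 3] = -4*a - 2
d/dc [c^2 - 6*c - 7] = 2*c - 6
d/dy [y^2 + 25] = 2*y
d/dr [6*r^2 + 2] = 12*r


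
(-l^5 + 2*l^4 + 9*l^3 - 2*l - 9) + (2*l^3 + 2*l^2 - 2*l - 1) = -l^5 + 2*l^4 + 11*l^3 + 2*l^2 - 4*l - 10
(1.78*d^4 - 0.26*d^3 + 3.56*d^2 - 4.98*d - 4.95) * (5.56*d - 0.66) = 9.8968*d^5 - 2.6204*d^4 + 19.9652*d^3 - 30.0384*d^2 - 24.2352*d + 3.267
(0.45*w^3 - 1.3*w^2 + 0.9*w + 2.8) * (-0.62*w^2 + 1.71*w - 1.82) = -0.279*w^5 + 1.5755*w^4 - 3.6*w^3 + 2.169*w^2 + 3.15*w - 5.096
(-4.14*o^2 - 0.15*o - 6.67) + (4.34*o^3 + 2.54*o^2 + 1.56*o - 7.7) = 4.34*o^3 - 1.6*o^2 + 1.41*o - 14.37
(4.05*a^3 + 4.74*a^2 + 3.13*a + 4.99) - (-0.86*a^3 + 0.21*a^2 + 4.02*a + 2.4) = 4.91*a^3 + 4.53*a^2 - 0.89*a + 2.59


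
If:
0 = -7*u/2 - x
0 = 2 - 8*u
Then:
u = 1/4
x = -7/8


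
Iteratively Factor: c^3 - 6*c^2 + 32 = (c - 4)*(c^2 - 2*c - 8) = (c - 4)*(c + 2)*(c - 4)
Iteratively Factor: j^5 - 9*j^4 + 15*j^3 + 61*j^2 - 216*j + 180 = (j - 2)*(j^4 - 7*j^3 + j^2 + 63*j - 90) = (j - 2)*(j + 3)*(j^3 - 10*j^2 + 31*j - 30) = (j - 3)*(j - 2)*(j + 3)*(j^2 - 7*j + 10) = (j - 3)*(j - 2)^2*(j + 3)*(j - 5)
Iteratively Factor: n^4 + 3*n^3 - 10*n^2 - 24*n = (n - 3)*(n^3 + 6*n^2 + 8*n) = (n - 3)*(n + 4)*(n^2 + 2*n) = (n - 3)*(n + 2)*(n + 4)*(n)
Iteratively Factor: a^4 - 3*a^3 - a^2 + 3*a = (a - 3)*(a^3 - a) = a*(a - 3)*(a^2 - 1) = a*(a - 3)*(a - 1)*(a + 1)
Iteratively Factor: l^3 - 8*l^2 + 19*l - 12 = (l - 1)*(l^2 - 7*l + 12) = (l - 4)*(l - 1)*(l - 3)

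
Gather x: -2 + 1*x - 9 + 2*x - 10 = 3*x - 21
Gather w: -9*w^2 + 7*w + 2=-9*w^2 + 7*w + 2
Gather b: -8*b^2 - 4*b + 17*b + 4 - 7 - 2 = -8*b^2 + 13*b - 5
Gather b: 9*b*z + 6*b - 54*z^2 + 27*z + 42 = b*(9*z + 6) - 54*z^2 + 27*z + 42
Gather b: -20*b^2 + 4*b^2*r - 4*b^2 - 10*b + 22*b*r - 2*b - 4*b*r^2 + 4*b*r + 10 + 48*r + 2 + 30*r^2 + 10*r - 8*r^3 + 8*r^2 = b^2*(4*r - 24) + b*(-4*r^2 + 26*r - 12) - 8*r^3 + 38*r^2 + 58*r + 12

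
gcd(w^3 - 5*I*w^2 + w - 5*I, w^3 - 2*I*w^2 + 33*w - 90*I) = w - 5*I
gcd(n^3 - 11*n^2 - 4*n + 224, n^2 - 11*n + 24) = n - 8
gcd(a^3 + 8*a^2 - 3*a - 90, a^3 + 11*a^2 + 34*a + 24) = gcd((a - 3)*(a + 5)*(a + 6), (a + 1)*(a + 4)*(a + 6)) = a + 6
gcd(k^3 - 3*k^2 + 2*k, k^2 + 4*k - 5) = k - 1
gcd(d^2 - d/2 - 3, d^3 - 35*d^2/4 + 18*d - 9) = d - 2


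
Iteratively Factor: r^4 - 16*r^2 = (r)*(r^3 - 16*r) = r*(r - 4)*(r^2 + 4*r) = r^2*(r - 4)*(r + 4)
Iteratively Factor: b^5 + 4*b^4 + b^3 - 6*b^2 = (b + 2)*(b^4 + 2*b^3 - 3*b^2) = (b + 2)*(b + 3)*(b^3 - b^2) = b*(b + 2)*(b + 3)*(b^2 - b) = b^2*(b + 2)*(b + 3)*(b - 1)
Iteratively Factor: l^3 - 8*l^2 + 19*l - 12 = (l - 1)*(l^2 - 7*l + 12) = (l - 3)*(l - 1)*(l - 4)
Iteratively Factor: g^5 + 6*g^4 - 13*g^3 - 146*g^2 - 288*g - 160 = (g + 2)*(g^4 + 4*g^3 - 21*g^2 - 104*g - 80) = (g + 2)*(g + 4)*(g^3 - 21*g - 20) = (g + 2)*(g + 4)^2*(g^2 - 4*g - 5) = (g + 1)*(g + 2)*(g + 4)^2*(g - 5)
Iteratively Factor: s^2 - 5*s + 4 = (s - 1)*(s - 4)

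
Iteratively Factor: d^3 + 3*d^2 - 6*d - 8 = (d + 1)*(d^2 + 2*d - 8) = (d + 1)*(d + 4)*(d - 2)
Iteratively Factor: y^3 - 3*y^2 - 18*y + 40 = (y - 2)*(y^2 - y - 20) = (y - 2)*(y + 4)*(y - 5)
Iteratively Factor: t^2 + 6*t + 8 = (t + 4)*(t + 2)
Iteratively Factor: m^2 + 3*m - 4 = (m + 4)*(m - 1)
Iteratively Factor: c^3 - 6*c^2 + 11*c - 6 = (c - 2)*(c^2 - 4*c + 3) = (c - 3)*(c - 2)*(c - 1)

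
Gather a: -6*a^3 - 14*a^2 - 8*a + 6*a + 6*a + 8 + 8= -6*a^3 - 14*a^2 + 4*a + 16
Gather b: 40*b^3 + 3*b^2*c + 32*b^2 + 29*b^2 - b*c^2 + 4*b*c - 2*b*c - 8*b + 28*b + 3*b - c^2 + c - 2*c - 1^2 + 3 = 40*b^3 + b^2*(3*c + 61) + b*(-c^2 + 2*c + 23) - c^2 - c + 2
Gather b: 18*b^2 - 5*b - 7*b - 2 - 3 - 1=18*b^2 - 12*b - 6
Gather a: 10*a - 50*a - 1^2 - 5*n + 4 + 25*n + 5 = -40*a + 20*n + 8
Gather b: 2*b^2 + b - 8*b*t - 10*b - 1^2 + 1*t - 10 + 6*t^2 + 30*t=2*b^2 + b*(-8*t - 9) + 6*t^2 + 31*t - 11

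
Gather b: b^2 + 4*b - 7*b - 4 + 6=b^2 - 3*b + 2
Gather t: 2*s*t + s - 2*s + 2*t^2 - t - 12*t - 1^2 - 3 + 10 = -s + 2*t^2 + t*(2*s - 13) + 6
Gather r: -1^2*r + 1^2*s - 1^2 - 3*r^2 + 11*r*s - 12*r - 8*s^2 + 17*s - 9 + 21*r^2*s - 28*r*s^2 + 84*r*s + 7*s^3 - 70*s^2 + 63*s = r^2*(21*s - 3) + r*(-28*s^2 + 95*s - 13) + 7*s^3 - 78*s^2 + 81*s - 10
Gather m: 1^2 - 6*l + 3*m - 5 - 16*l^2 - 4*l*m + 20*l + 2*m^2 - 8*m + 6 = -16*l^2 + 14*l + 2*m^2 + m*(-4*l - 5) + 2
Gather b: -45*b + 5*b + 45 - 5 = 40 - 40*b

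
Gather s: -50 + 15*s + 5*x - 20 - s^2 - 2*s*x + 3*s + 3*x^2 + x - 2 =-s^2 + s*(18 - 2*x) + 3*x^2 + 6*x - 72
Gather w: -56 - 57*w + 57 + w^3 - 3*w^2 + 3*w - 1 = w^3 - 3*w^2 - 54*w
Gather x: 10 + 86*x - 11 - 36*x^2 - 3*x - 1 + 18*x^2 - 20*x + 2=-18*x^2 + 63*x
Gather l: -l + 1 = 1 - l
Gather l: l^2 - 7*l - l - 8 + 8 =l^2 - 8*l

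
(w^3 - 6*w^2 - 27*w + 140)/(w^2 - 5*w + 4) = (w^2 - 2*w - 35)/(w - 1)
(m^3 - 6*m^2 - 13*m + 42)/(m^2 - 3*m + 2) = (m^2 - 4*m - 21)/(m - 1)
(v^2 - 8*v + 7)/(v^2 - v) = (v - 7)/v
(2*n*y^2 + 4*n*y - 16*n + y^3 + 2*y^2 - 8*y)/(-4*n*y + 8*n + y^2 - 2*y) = (2*n*y + 8*n + y^2 + 4*y)/(-4*n + y)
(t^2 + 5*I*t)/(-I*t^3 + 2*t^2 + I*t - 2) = t*(I*t - 5)/(t^3 + 2*I*t^2 - t - 2*I)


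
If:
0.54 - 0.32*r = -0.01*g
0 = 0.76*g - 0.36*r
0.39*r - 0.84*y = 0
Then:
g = 0.81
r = 1.71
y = 0.80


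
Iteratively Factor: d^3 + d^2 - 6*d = (d - 2)*(d^2 + 3*d) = d*(d - 2)*(d + 3)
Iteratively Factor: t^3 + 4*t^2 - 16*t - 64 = (t + 4)*(t^2 - 16) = (t + 4)^2*(t - 4)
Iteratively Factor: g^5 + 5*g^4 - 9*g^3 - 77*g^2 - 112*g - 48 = (g + 1)*(g^4 + 4*g^3 - 13*g^2 - 64*g - 48) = (g + 1)*(g + 4)*(g^3 - 13*g - 12) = (g - 4)*(g + 1)*(g + 4)*(g^2 + 4*g + 3) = (g - 4)*(g + 1)^2*(g + 4)*(g + 3)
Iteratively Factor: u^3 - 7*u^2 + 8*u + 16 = (u - 4)*(u^2 - 3*u - 4) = (u - 4)^2*(u + 1)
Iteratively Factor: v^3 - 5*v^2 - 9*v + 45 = (v - 5)*(v^2 - 9) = (v - 5)*(v - 3)*(v + 3)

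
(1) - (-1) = 2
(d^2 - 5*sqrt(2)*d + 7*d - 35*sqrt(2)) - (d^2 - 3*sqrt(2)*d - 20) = -2*sqrt(2)*d + 7*d - 35*sqrt(2) + 20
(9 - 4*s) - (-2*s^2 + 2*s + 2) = 2*s^2 - 6*s + 7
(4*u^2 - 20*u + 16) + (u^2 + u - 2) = 5*u^2 - 19*u + 14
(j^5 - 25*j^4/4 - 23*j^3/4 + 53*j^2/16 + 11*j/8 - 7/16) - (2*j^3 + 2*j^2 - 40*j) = j^5 - 25*j^4/4 - 31*j^3/4 + 21*j^2/16 + 331*j/8 - 7/16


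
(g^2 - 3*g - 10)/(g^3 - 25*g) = (g + 2)/(g*(g + 5))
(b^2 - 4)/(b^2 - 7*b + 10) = (b + 2)/(b - 5)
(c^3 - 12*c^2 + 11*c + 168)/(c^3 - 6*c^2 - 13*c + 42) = (c - 8)/(c - 2)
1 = 1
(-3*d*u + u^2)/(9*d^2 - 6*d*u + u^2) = u/(-3*d + u)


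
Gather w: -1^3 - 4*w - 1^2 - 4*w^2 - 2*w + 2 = -4*w^2 - 6*w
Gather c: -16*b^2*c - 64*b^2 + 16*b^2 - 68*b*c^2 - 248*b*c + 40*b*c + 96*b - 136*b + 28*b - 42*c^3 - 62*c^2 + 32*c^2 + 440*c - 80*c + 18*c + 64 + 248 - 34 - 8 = -48*b^2 - 12*b - 42*c^3 + c^2*(-68*b - 30) + c*(-16*b^2 - 208*b + 378) + 270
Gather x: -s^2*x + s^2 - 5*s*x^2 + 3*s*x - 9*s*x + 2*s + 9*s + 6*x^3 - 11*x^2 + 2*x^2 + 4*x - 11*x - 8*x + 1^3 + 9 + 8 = s^2 + 11*s + 6*x^3 + x^2*(-5*s - 9) + x*(-s^2 - 6*s - 15) + 18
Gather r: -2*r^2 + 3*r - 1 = -2*r^2 + 3*r - 1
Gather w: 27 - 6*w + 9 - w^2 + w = -w^2 - 5*w + 36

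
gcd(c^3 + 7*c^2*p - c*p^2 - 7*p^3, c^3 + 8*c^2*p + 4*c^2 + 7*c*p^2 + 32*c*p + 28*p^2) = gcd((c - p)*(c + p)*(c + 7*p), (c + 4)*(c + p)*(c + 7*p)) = c^2 + 8*c*p + 7*p^2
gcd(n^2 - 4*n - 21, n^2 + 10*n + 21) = n + 3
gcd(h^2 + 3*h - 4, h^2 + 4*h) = h + 4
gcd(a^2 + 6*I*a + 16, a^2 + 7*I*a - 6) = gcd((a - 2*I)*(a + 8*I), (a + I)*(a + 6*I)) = 1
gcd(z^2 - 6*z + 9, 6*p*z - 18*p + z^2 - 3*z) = z - 3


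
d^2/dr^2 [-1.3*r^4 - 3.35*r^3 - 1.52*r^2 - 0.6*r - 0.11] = -15.6*r^2 - 20.1*r - 3.04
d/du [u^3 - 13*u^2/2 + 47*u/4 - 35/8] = 3*u^2 - 13*u + 47/4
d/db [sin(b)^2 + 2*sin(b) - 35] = 2*(sin(b) + 1)*cos(b)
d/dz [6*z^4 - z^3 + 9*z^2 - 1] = 3*z*(8*z^2 - z + 6)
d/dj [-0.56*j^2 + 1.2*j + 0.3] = 1.2 - 1.12*j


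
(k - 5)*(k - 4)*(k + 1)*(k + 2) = k^4 - 6*k^3 - 5*k^2 + 42*k + 40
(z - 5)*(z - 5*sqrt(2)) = z^2 - 5*sqrt(2)*z - 5*z + 25*sqrt(2)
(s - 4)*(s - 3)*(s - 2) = s^3 - 9*s^2 + 26*s - 24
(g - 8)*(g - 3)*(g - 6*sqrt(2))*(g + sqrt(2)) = g^4 - 11*g^3 - 5*sqrt(2)*g^3 + 12*g^2 + 55*sqrt(2)*g^2 - 120*sqrt(2)*g + 132*g - 288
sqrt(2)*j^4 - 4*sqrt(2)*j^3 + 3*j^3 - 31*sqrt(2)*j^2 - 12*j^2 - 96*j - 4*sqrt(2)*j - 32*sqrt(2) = (j - 8)*(j + 4)*(j + sqrt(2))*(sqrt(2)*j + 1)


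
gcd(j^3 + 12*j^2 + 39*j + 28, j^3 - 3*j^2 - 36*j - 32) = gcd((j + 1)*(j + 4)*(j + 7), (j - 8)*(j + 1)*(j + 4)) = j^2 + 5*j + 4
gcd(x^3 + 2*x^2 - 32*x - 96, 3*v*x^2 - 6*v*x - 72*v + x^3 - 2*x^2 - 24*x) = x^2 - 2*x - 24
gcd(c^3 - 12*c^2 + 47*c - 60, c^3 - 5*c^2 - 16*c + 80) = c^2 - 9*c + 20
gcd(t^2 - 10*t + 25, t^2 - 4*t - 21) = 1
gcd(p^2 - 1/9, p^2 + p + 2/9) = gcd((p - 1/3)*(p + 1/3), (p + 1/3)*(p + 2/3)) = p + 1/3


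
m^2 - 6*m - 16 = (m - 8)*(m + 2)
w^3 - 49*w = w*(w - 7)*(w + 7)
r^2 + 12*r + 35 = (r + 5)*(r + 7)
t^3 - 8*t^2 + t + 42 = (t - 7)*(t - 3)*(t + 2)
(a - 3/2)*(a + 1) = a^2 - a/2 - 3/2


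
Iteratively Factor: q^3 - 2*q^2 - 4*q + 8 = (q + 2)*(q^2 - 4*q + 4) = (q - 2)*(q + 2)*(q - 2)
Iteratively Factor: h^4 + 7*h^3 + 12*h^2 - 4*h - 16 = (h - 1)*(h^3 + 8*h^2 + 20*h + 16) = (h - 1)*(h + 2)*(h^2 + 6*h + 8) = (h - 1)*(h + 2)^2*(h + 4)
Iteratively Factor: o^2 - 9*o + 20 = (o - 4)*(o - 5)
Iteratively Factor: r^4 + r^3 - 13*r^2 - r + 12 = (r + 1)*(r^3 - 13*r + 12) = (r - 3)*(r + 1)*(r^2 + 3*r - 4) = (r - 3)*(r + 1)*(r + 4)*(r - 1)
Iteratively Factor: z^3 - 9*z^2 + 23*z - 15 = (z - 1)*(z^2 - 8*z + 15) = (z - 5)*(z - 1)*(z - 3)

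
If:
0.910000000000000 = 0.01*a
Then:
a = 91.00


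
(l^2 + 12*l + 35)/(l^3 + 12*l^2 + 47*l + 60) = (l + 7)/(l^2 + 7*l + 12)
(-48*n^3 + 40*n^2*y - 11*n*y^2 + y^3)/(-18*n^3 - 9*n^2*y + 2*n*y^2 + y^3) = (16*n^2 - 8*n*y + y^2)/(6*n^2 + 5*n*y + y^2)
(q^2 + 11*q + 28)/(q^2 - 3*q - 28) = (q + 7)/(q - 7)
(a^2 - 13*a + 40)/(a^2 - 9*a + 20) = (a - 8)/(a - 4)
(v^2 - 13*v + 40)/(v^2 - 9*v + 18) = (v^2 - 13*v + 40)/(v^2 - 9*v + 18)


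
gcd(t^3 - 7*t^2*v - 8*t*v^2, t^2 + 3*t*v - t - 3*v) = 1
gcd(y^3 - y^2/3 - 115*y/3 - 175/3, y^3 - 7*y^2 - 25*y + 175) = y^2 - 2*y - 35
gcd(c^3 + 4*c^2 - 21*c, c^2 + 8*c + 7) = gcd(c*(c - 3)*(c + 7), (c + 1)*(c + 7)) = c + 7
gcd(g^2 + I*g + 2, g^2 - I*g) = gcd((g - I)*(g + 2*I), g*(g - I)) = g - I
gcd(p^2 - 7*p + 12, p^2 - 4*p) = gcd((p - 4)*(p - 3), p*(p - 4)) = p - 4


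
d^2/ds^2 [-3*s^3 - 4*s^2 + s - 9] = -18*s - 8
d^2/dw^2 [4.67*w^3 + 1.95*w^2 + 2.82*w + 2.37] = 28.02*w + 3.9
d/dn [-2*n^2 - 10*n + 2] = -4*n - 10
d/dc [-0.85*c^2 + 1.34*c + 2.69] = 1.34 - 1.7*c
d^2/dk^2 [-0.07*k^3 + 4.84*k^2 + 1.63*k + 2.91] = 9.68 - 0.42*k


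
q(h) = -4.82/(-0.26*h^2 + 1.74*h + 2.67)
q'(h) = -4.82*(0.52*h - 1.74)/(-0.26*h^2 + 1.74*h + 2.67)^2 = (8.3868 - 2.5064*h)/(-0.26*h^2 + 1.74*h + 2.67)^2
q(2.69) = -0.88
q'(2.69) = 0.05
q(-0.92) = -5.68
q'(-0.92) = 14.83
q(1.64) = -1.00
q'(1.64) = 0.18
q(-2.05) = 2.42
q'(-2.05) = 3.42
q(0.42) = -1.44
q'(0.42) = 0.65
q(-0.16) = -2.02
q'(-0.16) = 1.54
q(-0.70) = -3.64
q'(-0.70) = 5.78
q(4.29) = -0.90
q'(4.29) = -0.08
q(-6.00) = 0.28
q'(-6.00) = 0.08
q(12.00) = 0.35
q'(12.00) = -0.11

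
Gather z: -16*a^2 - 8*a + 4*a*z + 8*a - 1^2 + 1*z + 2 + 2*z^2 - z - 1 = -16*a^2 + 4*a*z + 2*z^2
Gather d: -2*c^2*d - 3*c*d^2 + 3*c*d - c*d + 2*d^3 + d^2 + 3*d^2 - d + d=2*d^3 + d^2*(4 - 3*c) + d*(-2*c^2 + 2*c)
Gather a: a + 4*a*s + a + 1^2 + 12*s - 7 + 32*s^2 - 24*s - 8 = a*(4*s + 2) + 32*s^2 - 12*s - 14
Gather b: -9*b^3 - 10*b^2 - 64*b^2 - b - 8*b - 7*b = -9*b^3 - 74*b^2 - 16*b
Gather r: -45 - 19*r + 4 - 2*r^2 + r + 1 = -2*r^2 - 18*r - 40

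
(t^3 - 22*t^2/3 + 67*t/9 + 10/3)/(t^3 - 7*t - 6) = (-9*t^3 + 66*t^2 - 67*t - 30)/(9*(-t^3 + 7*t + 6))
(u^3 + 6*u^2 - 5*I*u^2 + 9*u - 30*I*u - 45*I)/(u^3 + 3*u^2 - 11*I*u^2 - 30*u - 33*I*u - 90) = (u + 3)/(u - 6*I)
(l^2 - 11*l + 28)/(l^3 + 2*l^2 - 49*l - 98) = (l - 4)/(l^2 + 9*l + 14)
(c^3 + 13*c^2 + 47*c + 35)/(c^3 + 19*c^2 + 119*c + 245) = (c + 1)/(c + 7)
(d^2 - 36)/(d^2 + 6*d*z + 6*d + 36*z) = (d - 6)/(d + 6*z)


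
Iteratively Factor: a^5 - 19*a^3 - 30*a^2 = (a)*(a^4 - 19*a^2 - 30*a) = a*(a - 5)*(a^3 + 5*a^2 + 6*a) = a^2*(a - 5)*(a^2 + 5*a + 6) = a^2*(a - 5)*(a + 2)*(a + 3)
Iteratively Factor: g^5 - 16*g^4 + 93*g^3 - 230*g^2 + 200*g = (g - 4)*(g^4 - 12*g^3 + 45*g^2 - 50*g) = (g - 5)*(g - 4)*(g^3 - 7*g^2 + 10*g) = (g - 5)*(g - 4)*(g - 2)*(g^2 - 5*g) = g*(g - 5)*(g - 4)*(g - 2)*(g - 5)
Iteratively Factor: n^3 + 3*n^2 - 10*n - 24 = (n - 3)*(n^2 + 6*n + 8) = (n - 3)*(n + 4)*(n + 2)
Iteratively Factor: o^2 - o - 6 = (o - 3)*(o + 2)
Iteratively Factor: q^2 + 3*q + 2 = (q + 2)*(q + 1)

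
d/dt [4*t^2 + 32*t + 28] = 8*t + 32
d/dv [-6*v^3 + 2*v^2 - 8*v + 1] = -18*v^2 + 4*v - 8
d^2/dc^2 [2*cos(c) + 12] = -2*cos(c)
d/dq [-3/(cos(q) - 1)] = -3*sin(q)/(cos(q) - 1)^2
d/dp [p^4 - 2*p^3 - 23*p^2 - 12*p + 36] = 4*p^3 - 6*p^2 - 46*p - 12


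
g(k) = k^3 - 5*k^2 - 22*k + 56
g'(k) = 3*k^2 - 10*k - 22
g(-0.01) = 56.22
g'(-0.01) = -21.90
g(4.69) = -54.00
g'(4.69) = -2.91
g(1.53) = 14.22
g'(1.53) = -30.28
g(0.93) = 32.02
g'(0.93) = -28.71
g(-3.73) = 16.60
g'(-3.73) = 57.04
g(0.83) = 34.87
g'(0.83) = -28.23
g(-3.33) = 36.89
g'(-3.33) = 44.57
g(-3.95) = 3.26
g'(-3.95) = 64.31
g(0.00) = 56.00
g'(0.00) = -22.00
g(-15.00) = -4114.00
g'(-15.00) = 803.00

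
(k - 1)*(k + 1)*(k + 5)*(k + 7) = k^4 + 12*k^3 + 34*k^2 - 12*k - 35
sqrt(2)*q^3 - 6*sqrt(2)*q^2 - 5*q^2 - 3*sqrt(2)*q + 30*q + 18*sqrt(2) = (q - 6)*(q - 3*sqrt(2))*(sqrt(2)*q + 1)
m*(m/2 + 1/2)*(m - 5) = m^3/2 - 2*m^2 - 5*m/2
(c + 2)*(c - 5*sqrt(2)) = c^2 - 5*sqrt(2)*c + 2*c - 10*sqrt(2)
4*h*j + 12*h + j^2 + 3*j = (4*h + j)*(j + 3)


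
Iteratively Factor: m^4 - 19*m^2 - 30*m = (m - 5)*(m^3 + 5*m^2 + 6*m) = (m - 5)*(m + 2)*(m^2 + 3*m) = (m - 5)*(m + 2)*(m + 3)*(m)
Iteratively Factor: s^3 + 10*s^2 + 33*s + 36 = (s + 4)*(s^2 + 6*s + 9) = (s + 3)*(s + 4)*(s + 3)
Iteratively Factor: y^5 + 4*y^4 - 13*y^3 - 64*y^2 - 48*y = (y + 4)*(y^4 - 13*y^2 - 12*y) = y*(y + 4)*(y^3 - 13*y - 12) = y*(y - 4)*(y + 4)*(y^2 + 4*y + 3) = y*(y - 4)*(y + 1)*(y + 4)*(y + 3)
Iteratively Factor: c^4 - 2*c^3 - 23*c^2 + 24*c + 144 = (c + 3)*(c^3 - 5*c^2 - 8*c + 48) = (c + 3)^2*(c^2 - 8*c + 16) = (c - 4)*(c + 3)^2*(c - 4)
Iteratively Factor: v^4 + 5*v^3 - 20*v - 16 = (v + 4)*(v^3 + v^2 - 4*v - 4) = (v - 2)*(v + 4)*(v^2 + 3*v + 2) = (v - 2)*(v + 2)*(v + 4)*(v + 1)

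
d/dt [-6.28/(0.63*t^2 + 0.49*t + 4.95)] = (7.9128*t + 3.0772)/(0.63*t^2 + 0.49*t + 4.95)^2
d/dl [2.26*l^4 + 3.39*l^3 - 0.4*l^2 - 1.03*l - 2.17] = 9.04*l^3 + 10.17*l^2 - 0.8*l - 1.03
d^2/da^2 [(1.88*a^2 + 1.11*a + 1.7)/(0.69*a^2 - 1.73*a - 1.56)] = (5.545254*a^3 + 16.998012*a^2 - 5.006916*a + 16.99462)/(0.328509*a^6 - 2.470959*a^5 + 3.967155*a^4 + 5.995315*a^3 - 8.96922*a^2 - 12.630384*a - 3.796416)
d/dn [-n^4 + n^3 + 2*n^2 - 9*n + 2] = -4*n^3 + 3*n^2 + 4*n - 9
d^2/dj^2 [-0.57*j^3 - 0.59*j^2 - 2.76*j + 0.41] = -3.42*j - 1.18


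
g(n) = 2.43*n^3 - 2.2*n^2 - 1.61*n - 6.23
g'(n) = 7.29*n^2 - 4.4*n - 1.61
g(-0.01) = -6.21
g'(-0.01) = -1.57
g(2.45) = 12.36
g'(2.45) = 31.37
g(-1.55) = -18.07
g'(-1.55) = 22.72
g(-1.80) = -24.63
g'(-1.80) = 29.93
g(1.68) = -3.62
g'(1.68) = 11.57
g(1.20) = -7.13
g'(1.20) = 3.61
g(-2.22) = -40.09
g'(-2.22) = 44.09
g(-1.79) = -24.33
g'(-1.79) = 29.62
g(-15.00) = -8678.33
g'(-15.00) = 1704.64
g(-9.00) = -1941.41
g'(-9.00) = 628.48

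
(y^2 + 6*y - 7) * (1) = y^2 + 6*y - 7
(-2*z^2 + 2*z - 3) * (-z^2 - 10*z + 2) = 2*z^4 + 18*z^3 - 21*z^2 + 34*z - 6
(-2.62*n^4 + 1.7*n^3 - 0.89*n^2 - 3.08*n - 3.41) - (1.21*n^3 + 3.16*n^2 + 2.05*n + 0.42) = -2.62*n^4 + 0.49*n^3 - 4.05*n^2 - 5.13*n - 3.83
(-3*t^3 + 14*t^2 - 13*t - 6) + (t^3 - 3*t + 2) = -2*t^3 + 14*t^2 - 16*t - 4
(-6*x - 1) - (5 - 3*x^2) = 3*x^2 - 6*x - 6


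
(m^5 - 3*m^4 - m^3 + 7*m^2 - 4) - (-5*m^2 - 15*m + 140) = m^5 - 3*m^4 - m^3 + 12*m^2 + 15*m - 144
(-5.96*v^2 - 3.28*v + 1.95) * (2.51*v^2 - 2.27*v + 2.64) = -14.9596*v^4 + 5.2964*v^3 - 3.3943*v^2 - 13.0857*v + 5.148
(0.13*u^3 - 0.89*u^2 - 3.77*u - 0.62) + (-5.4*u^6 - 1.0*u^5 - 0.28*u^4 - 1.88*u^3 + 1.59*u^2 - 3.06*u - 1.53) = -5.4*u^6 - 1.0*u^5 - 0.28*u^4 - 1.75*u^3 + 0.7*u^2 - 6.83*u - 2.15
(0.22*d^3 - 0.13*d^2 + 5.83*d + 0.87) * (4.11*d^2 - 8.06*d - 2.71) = 0.9042*d^5 - 2.3075*d^4 + 24.4129*d^3 - 43.0618*d^2 - 22.8115*d - 2.3577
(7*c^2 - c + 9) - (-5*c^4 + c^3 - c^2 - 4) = 5*c^4 - c^3 + 8*c^2 - c + 13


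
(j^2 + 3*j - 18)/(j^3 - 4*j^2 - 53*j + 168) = (j + 6)/(j^2 - j - 56)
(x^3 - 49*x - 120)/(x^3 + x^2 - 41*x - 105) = (x - 8)/(x - 7)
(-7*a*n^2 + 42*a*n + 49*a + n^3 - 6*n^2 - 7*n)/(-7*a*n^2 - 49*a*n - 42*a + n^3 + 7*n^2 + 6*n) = (n - 7)/(n + 6)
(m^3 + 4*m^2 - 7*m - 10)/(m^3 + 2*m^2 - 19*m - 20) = (m - 2)/(m - 4)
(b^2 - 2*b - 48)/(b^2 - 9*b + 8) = (b + 6)/(b - 1)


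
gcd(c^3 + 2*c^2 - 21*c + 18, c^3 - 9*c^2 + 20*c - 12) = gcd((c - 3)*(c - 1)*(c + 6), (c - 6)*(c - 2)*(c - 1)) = c - 1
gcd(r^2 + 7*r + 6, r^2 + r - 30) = r + 6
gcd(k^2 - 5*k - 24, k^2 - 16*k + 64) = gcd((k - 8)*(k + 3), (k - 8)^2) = k - 8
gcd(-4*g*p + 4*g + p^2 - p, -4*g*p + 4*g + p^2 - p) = -4*g*p + 4*g + p^2 - p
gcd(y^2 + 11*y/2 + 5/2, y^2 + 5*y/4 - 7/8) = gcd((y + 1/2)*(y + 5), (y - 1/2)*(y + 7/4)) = 1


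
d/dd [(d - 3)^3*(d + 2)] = (d - 3)^2*(4*d + 3)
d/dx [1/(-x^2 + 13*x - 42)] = (2*x - 13)/(x^2 - 13*x + 42)^2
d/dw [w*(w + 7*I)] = 2*w + 7*I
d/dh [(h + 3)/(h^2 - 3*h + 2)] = (h^2 - 3*h - (h + 3)*(2*h - 3) + 2)/(h^2 - 3*h + 2)^2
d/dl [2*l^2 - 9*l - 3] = 4*l - 9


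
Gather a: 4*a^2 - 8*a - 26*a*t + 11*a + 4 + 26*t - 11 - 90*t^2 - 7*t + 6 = 4*a^2 + a*(3 - 26*t) - 90*t^2 + 19*t - 1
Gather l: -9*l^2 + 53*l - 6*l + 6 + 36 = -9*l^2 + 47*l + 42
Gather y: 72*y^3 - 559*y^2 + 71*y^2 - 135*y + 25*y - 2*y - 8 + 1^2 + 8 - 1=72*y^3 - 488*y^2 - 112*y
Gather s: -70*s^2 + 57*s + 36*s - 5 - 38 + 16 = -70*s^2 + 93*s - 27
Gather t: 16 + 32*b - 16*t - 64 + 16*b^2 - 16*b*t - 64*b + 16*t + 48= 16*b^2 - 16*b*t - 32*b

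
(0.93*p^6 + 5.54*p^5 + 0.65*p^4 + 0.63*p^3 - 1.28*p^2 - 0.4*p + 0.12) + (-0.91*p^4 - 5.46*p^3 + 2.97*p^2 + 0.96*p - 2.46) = 0.93*p^6 + 5.54*p^5 - 0.26*p^4 - 4.83*p^3 + 1.69*p^2 + 0.56*p - 2.34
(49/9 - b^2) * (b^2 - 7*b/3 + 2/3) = -b^4 + 7*b^3/3 + 43*b^2/9 - 343*b/27 + 98/27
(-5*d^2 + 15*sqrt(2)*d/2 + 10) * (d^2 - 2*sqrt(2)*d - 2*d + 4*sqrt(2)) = -5*d^4 + 10*d^3 + 35*sqrt(2)*d^3/2 - 35*sqrt(2)*d^2 - 20*d^2 - 20*sqrt(2)*d + 40*d + 40*sqrt(2)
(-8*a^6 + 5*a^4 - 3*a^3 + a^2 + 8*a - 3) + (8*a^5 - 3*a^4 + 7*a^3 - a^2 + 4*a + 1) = -8*a^6 + 8*a^5 + 2*a^4 + 4*a^3 + 12*a - 2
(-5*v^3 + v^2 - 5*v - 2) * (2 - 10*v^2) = 50*v^5 - 10*v^4 + 40*v^3 + 22*v^2 - 10*v - 4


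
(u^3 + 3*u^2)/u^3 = (u + 3)/u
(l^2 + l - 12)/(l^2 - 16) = (l - 3)/(l - 4)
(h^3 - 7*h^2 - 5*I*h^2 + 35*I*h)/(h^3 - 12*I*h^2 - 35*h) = (h - 7)/(h - 7*I)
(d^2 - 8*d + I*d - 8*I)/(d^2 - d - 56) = (d + I)/(d + 7)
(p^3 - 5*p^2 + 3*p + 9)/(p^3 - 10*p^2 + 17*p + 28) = (p^2 - 6*p + 9)/(p^2 - 11*p + 28)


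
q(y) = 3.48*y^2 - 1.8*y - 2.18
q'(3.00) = 19.08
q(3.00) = 23.74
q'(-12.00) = -85.32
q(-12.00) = 520.54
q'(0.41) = 1.05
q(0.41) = -2.33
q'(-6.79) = -49.06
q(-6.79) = 170.48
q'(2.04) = 12.40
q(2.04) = 8.63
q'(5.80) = 38.57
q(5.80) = 104.45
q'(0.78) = 3.63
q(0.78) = -1.47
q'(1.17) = 6.34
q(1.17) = 0.48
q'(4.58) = 30.08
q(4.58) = 62.57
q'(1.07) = 5.65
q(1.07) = -0.12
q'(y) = 6.96*y - 1.8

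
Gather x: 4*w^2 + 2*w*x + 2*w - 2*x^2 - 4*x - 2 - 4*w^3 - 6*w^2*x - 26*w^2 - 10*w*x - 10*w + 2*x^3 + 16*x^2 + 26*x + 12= -4*w^3 - 22*w^2 - 8*w + 2*x^3 + 14*x^2 + x*(-6*w^2 - 8*w + 22) + 10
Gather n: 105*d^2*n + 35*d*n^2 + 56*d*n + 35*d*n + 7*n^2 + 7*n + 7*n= n^2*(35*d + 7) + n*(105*d^2 + 91*d + 14)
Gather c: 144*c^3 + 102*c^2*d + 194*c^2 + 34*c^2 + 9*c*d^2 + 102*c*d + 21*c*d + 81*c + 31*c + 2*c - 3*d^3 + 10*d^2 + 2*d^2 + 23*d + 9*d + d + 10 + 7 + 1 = 144*c^3 + c^2*(102*d + 228) + c*(9*d^2 + 123*d + 114) - 3*d^3 + 12*d^2 + 33*d + 18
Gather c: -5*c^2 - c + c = -5*c^2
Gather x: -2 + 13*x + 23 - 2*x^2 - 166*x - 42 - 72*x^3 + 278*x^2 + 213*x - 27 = -72*x^3 + 276*x^2 + 60*x - 48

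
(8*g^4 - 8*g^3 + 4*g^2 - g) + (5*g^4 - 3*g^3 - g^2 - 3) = 13*g^4 - 11*g^3 + 3*g^2 - g - 3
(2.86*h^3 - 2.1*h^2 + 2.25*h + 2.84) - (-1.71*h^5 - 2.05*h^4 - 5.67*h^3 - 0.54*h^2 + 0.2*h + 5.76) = 1.71*h^5 + 2.05*h^4 + 8.53*h^3 - 1.56*h^2 + 2.05*h - 2.92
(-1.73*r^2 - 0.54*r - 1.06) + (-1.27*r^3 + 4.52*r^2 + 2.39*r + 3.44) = -1.27*r^3 + 2.79*r^2 + 1.85*r + 2.38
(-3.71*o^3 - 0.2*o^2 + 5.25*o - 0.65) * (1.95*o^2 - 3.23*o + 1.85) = -7.2345*o^5 + 11.5933*o^4 + 4.02*o^3 - 18.595*o^2 + 11.812*o - 1.2025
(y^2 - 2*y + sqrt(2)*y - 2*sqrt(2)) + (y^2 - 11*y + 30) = 2*y^2 - 13*y + sqrt(2)*y - 2*sqrt(2) + 30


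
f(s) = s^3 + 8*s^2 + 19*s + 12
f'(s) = 3*s^2 + 16*s + 19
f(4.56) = 359.81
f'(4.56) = 154.34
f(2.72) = 142.99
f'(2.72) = 84.72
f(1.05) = 41.93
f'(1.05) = 39.11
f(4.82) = 401.42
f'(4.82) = 165.82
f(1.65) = 69.62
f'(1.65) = 53.57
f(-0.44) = 5.10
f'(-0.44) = 12.54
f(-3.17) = 0.31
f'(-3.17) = -1.57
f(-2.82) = -0.39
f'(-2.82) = -2.26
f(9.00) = 1560.00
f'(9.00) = 406.00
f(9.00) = 1560.00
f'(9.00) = 406.00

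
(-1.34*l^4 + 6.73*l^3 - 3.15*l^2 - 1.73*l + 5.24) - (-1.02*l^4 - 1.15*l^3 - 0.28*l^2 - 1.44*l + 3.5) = -0.32*l^4 + 7.88*l^3 - 2.87*l^2 - 0.29*l + 1.74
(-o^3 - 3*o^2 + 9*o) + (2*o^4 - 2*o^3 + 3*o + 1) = 2*o^4 - 3*o^3 - 3*o^2 + 12*o + 1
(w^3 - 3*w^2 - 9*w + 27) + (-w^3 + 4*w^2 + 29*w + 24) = w^2 + 20*w + 51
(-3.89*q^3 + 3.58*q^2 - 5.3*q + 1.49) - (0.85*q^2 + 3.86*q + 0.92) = -3.89*q^3 + 2.73*q^2 - 9.16*q + 0.57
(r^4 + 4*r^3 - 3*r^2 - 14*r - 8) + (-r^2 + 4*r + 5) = r^4 + 4*r^3 - 4*r^2 - 10*r - 3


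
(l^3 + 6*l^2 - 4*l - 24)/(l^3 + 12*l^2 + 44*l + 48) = (l - 2)/(l + 4)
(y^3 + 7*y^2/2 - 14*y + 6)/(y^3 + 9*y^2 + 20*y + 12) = (y^2 - 5*y/2 + 1)/(y^2 + 3*y + 2)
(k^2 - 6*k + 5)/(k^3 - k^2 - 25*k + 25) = 1/(k + 5)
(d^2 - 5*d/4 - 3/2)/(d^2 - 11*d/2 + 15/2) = (4*d^2 - 5*d - 6)/(2*(2*d^2 - 11*d + 15))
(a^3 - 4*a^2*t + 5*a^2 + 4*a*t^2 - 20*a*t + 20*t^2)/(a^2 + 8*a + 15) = (a^2 - 4*a*t + 4*t^2)/(a + 3)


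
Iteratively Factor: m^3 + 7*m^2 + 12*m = (m + 4)*(m^2 + 3*m) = m*(m + 4)*(m + 3)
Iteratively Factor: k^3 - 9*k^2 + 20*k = (k - 4)*(k^2 - 5*k) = k*(k - 4)*(k - 5)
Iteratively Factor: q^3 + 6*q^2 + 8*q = (q + 4)*(q^2 + 2*q) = (q + 2)*(q + 4)*(q)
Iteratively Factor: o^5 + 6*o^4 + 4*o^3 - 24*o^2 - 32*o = (o + 2)*(o^4 + 4*o^3 - 4*o^2 - 16*o) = (o - 2)*(o + 2)*(o^3 + 6*o^2 + 8*o) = (o - 2)*(o + 2)*(o + 4)*(o^2 + 2*o) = (o - 2)*(o + 2)^2*(o + 4)*(o)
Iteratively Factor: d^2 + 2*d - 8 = (d - 2)*(d + 4)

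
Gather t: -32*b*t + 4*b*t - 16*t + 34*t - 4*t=t*(14 - 28*b)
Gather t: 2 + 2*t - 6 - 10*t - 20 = -8*t - 24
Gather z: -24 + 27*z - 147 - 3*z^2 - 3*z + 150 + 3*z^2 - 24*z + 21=0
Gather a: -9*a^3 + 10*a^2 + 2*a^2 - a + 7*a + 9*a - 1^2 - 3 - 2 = -9*a^3 + 12*a^2 + 15*a - 6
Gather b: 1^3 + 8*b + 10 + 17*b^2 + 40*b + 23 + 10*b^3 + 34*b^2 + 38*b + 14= 10*b^3 + 51*b^2 + 86*b + 48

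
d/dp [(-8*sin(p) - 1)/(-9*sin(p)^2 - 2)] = 2*(-36*sin(p)^2 - 9*sin(p) + 8)*cos(p)/(9*sin(p)^2 + 2)^2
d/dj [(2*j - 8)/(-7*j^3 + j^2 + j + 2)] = 2*(-7*j^3 + j^2 + j - (j - 4)*(-21*j^2 + 2*j + 1) + 2)/(-7*j^3 + j^2 + j + 2)^2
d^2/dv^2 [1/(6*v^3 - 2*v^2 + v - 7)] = 2*(2*(1 - 9*v)*(6*v^3 - 2*v^2 + v - 7) + (18*v^2 - 4*v + 1)^2)/(6*v^3 - 2*v^2 + v - 7)^3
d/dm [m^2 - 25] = 2*m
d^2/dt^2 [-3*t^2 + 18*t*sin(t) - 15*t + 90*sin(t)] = -18*t*sin(t) - 90*sin(t) + 36*cos(t) - 6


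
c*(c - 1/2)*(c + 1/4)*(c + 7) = c^4 + 27*c^3/4 - 15*c^2/8 - 7*c/8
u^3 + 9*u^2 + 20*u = u*(u + 4)*(u + 5)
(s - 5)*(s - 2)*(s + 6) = s^3 - s^2 - 32*s + 60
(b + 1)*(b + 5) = b^2 + 6*b + 5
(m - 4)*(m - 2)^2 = m^3 - 8*m^2 + 20*m - 16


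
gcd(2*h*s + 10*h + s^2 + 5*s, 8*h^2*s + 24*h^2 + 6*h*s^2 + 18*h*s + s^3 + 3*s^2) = 2*h + s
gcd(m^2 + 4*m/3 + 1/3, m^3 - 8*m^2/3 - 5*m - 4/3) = m^2 + 4*m/3 + 1/3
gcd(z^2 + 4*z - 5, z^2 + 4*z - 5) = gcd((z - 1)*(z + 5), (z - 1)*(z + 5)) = z^2 + 4*z - 5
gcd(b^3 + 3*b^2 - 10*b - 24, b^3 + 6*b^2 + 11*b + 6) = b + 2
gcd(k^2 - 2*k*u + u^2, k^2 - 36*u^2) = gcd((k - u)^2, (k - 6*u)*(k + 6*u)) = 1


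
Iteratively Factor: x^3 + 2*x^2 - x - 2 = (x + 1)*(x^2 + x - 2) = (x + 1)*(x + 2)*(x - 1)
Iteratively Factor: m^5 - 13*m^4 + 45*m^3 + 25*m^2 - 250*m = (m)*(m^4 - 13*m^3 + 45*m^2 + 25*m - 250) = m*(m + 2)*(m^3 - 15*m^2 + 75*m - 125) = m*(m - 5)*(m + 2)*(m^2 - 10*m + 25) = m*(m - 5)^2*(m + 2)*(m - 5)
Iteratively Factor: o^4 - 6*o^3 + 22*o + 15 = (o + 1)*(o^3 - 7*o^2 + 7*o + 15) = (o - 5)*(o + 1)*(o^2 - 2*o - 3) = (o - 5)*(o + 1)^2*(o - 3)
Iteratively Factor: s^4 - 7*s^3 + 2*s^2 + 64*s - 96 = (s - 4)*(s^3 - 3*s^2 - 10*s + 24) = (s - 4)^2*(s^2 + s - 6) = (s - 4)^2*(s - 2)*(s + 3)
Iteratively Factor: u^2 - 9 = (u + 3)*(u - 3)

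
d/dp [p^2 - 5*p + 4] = 2*p - 5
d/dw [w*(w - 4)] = 2*w - 4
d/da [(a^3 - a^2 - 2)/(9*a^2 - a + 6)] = (a*(3*a - 2)*(9*a^2 - a + 6) + (18*a - 1)*(-a^3 + a^2 + 2))/(9*a^2 - a + 6)^2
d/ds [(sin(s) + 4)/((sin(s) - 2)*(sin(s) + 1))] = (-8*sin(s) + cos(s)^2 + 1)*cos(s)/((sin(s) - 2)^2*(sin(s) + 1)^2)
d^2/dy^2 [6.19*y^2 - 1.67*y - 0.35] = 12.3800000000000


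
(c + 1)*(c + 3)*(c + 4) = c^3 + 8*c^2 + 19*c + 12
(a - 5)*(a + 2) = a^2 - 3*a - 10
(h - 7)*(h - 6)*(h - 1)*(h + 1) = h^4 - 13*h^3 + 41*h^2 + 13*h - 42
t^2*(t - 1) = t^3 - t^2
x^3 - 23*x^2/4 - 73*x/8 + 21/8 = (x - 7)*(x - 1/4)*(x + 3/2)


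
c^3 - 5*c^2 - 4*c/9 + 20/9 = (c - 5)*(c - 2/3)*(c + 2/3)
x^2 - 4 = (x - 2)*(x + 2)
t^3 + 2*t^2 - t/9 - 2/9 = (t - 1/3)*(t + 1/3)*(t + 2)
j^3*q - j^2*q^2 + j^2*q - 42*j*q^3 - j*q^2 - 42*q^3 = (j - 7*q)*(j + 6*q)*(j*q + q)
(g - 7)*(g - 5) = g^2 - 12*g + 35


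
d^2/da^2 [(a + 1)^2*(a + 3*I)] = 6*a + 4 + 6*I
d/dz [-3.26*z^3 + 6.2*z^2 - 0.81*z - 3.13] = -9.78*z^2 + 12.4*z - 0.81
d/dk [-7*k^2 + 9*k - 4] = 9 - 14*k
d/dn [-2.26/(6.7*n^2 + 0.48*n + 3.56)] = (30.284*n + 1.0848)/(6.7*n^2 + 0.48*n + 3.56)^2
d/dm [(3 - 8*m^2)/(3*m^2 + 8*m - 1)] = 2*(-32*m^2 - m - 12)/(9*m^4 + 48*m^3 + 58*m^2 - 16*m + 1)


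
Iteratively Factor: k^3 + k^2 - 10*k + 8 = (k - 1)*(k^2 + 2*k - 8) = (k - 1)*(k + 4)*(k - 2)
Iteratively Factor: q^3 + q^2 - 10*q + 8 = (q - 1)*(q^2 + 2*q - 8) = (q - 1)*(q + 4)*(q - 2)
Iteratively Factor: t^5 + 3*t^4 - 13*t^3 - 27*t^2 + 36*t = (t - 3)*(t^4 + 6*t^3 + 5*t^2 - 12*t) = (t - 3)*(t - 1)*(t^3 + 7*t^2 + 12*t) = (t - 3)*(t - 1)*(t + 3)*(t^2 + 4*t) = t*(t - 3)*(t - 1)*(t + 3)*(t + 4)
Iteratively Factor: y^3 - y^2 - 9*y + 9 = (y - 1)*(y^2 - 9) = (y - 3)*(y - 1)*(y + 3)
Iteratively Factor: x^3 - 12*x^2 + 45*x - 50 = (x - 5)*(x^2 - 7*x + 10) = (x - 5)^2*(x - 2)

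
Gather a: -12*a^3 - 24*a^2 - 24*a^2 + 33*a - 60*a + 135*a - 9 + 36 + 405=-12*a^3 - 48*a^2 + 108*a + 432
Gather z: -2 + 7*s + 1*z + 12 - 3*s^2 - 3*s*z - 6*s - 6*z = -3*s^2 + s + z*(-3*s - 5) + 10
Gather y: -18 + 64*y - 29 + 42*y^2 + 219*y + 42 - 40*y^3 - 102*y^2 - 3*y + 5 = -40*y^3 - 60*y^2 + 280*y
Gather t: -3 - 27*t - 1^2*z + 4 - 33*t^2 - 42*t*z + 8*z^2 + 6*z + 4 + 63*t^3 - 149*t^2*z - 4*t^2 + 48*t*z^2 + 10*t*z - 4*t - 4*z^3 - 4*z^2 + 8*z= 63*t^3 + t^2*(-149*z - 37) + t*(48*z^2 - 32*z - 31) - 4*z^3 + 4*z^2 + 13*z + 5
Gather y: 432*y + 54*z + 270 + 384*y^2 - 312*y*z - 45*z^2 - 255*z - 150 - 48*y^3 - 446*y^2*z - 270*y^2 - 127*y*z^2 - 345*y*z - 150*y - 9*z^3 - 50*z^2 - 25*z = -48*y^3 + y^2*(114 - 446*z) + y*(-127*z^2 - 657*z + 282) - 9*z^3 - 95*z^2 - 226*z + 120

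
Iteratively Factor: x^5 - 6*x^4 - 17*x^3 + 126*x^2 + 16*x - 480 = (x - 4)*(x^4 - 2*x^3 - 25*x^2 + 26*x + 120) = (x - 5)*(x - 4)*(x^3 + 3*x^2 - 10*x - 24) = (x - 5)*(x - 4)*(x - 3)*(x^2 + 6*x + 8) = (x - 5)*(x - 4)*(x - 3)*(x + 4)*(x + 2)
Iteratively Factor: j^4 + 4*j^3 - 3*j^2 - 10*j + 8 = (j + 2)*(j^3 + 2*j^2 - 7*j + 4) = (j - 1)*(j + 2)*(j^2 + 3*j - 4) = (j - 1)*(j + 2)*(j + 4)*(j - 1)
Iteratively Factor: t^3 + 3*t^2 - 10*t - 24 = (t + 2)*(t^2 + t - 12) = (t + 2)*(t + 4)*(t - 3)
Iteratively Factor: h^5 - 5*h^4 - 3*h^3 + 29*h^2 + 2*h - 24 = (h - 3)*(h^4 - 2*h^3 - 9*h^2 + 2*h + 8) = (h - 3)*(h + 1)*(h^3 - 3*h^2 - 6*h + 8) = (h - 3)*(h + 1)*(h + 2)*(h^2 - 5*h + 4) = (h - 4)*(h - 3)*(h + 1)*(h + 2)*(h - 1)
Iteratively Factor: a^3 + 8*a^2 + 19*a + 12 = (a + 1)*(a^2 + 7*a + 12) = (a + 1)*(a + 3)*(a + 4)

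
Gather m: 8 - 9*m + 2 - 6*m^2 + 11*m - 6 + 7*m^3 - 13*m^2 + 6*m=7*m^3 - 19*m^2 + 8*m + 4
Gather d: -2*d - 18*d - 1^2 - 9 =-20*d - 10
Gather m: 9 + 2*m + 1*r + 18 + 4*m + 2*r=6*m + 3*r + 27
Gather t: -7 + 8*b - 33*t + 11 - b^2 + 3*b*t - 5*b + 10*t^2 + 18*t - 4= -b^2 + 3*b + 10*t^2 + t*(3*b - 15)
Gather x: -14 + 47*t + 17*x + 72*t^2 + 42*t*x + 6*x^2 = 72*t^2 + 47*t + 6*x^2 + x*(42*t + 17) - 14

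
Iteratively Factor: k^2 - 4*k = (k)*(k - 4)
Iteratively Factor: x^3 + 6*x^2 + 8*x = (x)*(x^2 + 6*x + 8) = x*(x + 4)*(x + 2)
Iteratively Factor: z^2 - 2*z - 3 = (z - 3)*(z + 1)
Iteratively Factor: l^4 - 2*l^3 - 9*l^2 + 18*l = (l + 3)*(l^3 - 5*l^2 + 6*l) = (l - 2)*(l + 3)*(l^2 - 3*l) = l*(l - 2)*(l + 3)*(l - 3)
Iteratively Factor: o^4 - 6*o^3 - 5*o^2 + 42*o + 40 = (o - 5)*(o^3 - o^2 - 10*o - 8) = (o - 5)*(o - 4)*(o^2 + 3*o + 2) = (o - 5)*(o - 4)*(o + 2)*(o + 1)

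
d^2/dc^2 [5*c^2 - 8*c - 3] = 10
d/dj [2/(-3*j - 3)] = 2/(3*(j + 1)^2)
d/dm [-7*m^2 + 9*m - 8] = 9 - 14*m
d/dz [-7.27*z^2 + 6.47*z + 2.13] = 6.47 - 14.54*z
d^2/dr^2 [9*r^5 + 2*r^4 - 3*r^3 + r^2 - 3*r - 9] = 180*r^3 + 24*r^2 - 18*r + 2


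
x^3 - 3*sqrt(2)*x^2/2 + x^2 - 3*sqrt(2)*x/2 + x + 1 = (x + 1)*(x - sqrt(2))*(x - sqrt(2)/2)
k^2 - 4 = (k - 2)*(k + 2)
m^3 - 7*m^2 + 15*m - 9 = (m - 3)^2*(m - 1)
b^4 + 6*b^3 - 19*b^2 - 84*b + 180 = (b - 3)*(b - 2)*(b + 5)*(b + 6)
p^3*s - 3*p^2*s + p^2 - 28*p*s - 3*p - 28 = (p - 7)*(p + 4)*(p*s + 1)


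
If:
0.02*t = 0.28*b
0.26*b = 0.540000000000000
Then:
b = 2.08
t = 29.08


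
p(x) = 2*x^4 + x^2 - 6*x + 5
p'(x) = 8*x^3 + 2*x - 6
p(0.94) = 1.81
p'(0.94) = 2.52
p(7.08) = 5037.96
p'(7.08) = 2847.32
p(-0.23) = 6.44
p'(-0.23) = -6.56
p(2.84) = 126.13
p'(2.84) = 182.93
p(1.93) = 24.89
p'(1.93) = 55.37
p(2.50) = 74.38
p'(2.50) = 124.00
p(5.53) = 1872.78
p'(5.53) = 1357.96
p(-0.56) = 8.87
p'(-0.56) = -8.52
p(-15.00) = 101570.00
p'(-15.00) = -27036.00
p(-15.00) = 101570.00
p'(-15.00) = -27036.00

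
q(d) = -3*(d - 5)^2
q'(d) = 30 - 6*d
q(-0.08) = -77.42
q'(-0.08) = 30.48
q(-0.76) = -99.53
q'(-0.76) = 34.56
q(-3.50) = -216.75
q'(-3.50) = 51.00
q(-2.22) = -156.39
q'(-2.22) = 43.32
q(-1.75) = -136.69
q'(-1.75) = 40.50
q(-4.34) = -261.71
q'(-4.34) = 56.04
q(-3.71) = -227.59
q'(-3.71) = 52.26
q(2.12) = -24.88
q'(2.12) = 17.28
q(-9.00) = -588.00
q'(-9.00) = 84.00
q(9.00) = -48.00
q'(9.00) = -24.00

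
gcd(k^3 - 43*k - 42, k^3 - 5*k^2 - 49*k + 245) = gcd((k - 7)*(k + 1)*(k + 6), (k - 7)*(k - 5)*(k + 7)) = k - 7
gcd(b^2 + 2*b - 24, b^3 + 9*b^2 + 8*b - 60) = b + 6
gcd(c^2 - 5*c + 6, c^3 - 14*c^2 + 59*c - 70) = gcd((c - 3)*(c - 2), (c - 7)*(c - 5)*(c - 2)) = c - 2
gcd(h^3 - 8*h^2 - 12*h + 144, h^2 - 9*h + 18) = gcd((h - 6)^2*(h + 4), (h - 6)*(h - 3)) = h - 6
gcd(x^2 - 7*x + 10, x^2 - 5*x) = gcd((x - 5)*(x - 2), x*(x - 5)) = x - 5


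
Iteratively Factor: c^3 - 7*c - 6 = (c + 2)*(c^2 - 2*c - 3) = (c + 1)*(c + 2)*(c - 3)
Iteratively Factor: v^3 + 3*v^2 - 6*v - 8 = (v + 1)*(v^2 + 2*v - 8) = (v - 2)*(v + 1)*(v + 4)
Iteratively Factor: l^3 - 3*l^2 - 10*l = (l - 5)*(l^2 + 2*l) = (l - 5)*(l + 2)*(l)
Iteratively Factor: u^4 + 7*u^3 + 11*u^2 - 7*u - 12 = (u + 1)*(u^3 + 6*u^2 + 5*u - 12) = (u - 1)*(u + 1)*(u^2 + 7*u + 12) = (u - 1)*(u + 1)*(u + 4)*(u + 3)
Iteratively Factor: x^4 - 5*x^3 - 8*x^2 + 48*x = (x + 3)*(x^3 - 8*x^2 + 16*x) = (x - 4)*(x + 3)*(x^2 - 4*x) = (x - 4)^2*(x + 3)*(x)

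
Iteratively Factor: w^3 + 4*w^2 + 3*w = (w + 3)*(w^2 + w) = w*(w + 3)*(w + 1)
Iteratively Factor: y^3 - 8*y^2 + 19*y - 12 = (y - 1)*(y^2 - 7*y + 12) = (y - 4)*(y - 1)*(y - 3)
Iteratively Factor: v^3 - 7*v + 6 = (v + 3)*(v^2 - 3*v + 2) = (v - 2)*(v + 3)*(v - 1)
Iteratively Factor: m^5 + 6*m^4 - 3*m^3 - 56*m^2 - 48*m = (m - 3)*(m^4 + 9*m^3 + 24*m^2 + 16*m) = m*(m - 3)*(m^3 + 9*m^2 + 24*m + 16) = m*(m - 3)*(m + 4)*(m^2 + 5*m + 4) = m*(m - 3)*(m + 1)*(m + 4)*(m + 4)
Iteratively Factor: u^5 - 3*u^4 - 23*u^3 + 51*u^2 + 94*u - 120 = (u + 4)*(u^4 - 7*u^3 + 5*u^2 + 31*u - 30) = (u - 3)*(u + 4)*(u^3 - 4*u^2 - 7*u + 10) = (u - 3)*(u - 1)*(u + 4)*(u^2 - 3*u - 10) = (u - 5)*(u - 3)*(u - 1)*(u + 4)*(u + 2)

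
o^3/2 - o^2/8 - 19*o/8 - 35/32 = (o/2 + 1/4)*(o - 5/2)*(o + 7/4)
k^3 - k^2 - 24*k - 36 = (k - 6)*(k + 2)*(k + 3)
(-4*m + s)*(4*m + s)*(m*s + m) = -16*m^3*s - 16*m^3 + m*s^3 + m*s^2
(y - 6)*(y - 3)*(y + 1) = y^3 - 8*y^2 + 9*y + 18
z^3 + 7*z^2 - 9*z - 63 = (z - 3)*(z + 3)*(z + 7)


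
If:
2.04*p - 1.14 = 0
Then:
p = 0.56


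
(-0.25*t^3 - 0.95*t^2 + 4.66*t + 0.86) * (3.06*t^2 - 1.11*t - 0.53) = -0.765*t^5 - 2.6295*t^4 + 15.4466*t^3 - 2.0375*t^2 - 3.4244*t - 0.4558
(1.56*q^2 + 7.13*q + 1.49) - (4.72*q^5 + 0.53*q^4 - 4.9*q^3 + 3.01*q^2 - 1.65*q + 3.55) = -4.72*q^5 - 0.53*q^4 + 4.9*q^3 - 1.45*q^2 + 8.78*q - 2.06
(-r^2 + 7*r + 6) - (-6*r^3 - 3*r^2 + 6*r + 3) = 6*r^3 + 2*r^2 + r + 3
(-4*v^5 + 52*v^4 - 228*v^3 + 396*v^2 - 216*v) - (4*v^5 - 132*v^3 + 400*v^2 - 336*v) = -8*v^5 + 52*v^4 - 96*v^3 - 4*v^2 + 120*v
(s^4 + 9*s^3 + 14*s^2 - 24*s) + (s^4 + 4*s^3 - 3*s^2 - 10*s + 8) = 2*s^4 + 13*s^3 + 11*s^2 - 34*s + 8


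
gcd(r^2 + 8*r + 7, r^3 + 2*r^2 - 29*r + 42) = r + 7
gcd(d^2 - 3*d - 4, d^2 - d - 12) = d - 4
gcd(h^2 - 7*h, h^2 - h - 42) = h - 7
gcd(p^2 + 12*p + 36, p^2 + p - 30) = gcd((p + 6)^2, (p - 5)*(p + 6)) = p + 6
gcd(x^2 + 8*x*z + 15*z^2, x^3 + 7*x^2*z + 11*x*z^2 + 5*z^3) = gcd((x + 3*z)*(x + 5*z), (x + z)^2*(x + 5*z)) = x + 5*z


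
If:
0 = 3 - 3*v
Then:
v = 1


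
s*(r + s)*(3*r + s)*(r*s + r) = 3*r^3*s^2 + 3*r^3*s + 4*r^2*s^3 + 4*r^2*s^2 + r*s^4 + r*s^3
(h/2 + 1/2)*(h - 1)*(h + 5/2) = h^3/2 + 5*h^2/4 - h/2 - 5/4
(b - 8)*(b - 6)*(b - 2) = b^3 - 16*b^2 + 76*b - 96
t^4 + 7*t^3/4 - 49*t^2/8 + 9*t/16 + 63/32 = (t - 3/2)*(t - 3/4)*(t + 1/2)*(t + 7/2)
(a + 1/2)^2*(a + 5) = a^3 + 6*a^2 + 21*a/4 + 5/4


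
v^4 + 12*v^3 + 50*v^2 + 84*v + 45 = (v + 1)*(v + 3)^2*(v + 5)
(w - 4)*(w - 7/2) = w^2 - 15*w/2 + 14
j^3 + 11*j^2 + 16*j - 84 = (j - 2)*(j + 6)*(j + 7)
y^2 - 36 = (y - 6)*(y + 6)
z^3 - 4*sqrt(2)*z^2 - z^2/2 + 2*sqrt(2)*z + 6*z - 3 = (z - 1/2)*(z - 3*sqrt(2))*(z - sqrt(2))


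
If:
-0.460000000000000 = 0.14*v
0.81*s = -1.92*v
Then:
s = 7.79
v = -3.29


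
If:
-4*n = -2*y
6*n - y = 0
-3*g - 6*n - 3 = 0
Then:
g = -1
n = 0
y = 0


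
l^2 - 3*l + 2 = (l - 2)*(l - 1)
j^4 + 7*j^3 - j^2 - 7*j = j*(j - 1)*(j + 1)*(j + 7)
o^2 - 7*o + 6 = (o - 6)*(o - 1)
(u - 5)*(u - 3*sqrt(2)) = u^2 - 5*u - 3*sqrt(2)*u + 15*sqrt(2)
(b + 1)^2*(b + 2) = b^3 + 4*b^2 + 5*b + 2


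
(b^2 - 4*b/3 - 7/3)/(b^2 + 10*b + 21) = (3*b^2 - 4*b - 7)/(3*(b^2 + 10*b + 21))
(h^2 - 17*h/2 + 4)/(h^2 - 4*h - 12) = (-h^2 + 17*h/2 - 4)/(-h^2 + 4*h + 12)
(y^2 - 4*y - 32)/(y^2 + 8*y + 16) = (y - 8)/(y + 4)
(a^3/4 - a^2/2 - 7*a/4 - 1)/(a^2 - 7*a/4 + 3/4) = (a^3 - 2*a^2 - 7*a - 4)/(4*a^2 - 7*a + 3)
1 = 1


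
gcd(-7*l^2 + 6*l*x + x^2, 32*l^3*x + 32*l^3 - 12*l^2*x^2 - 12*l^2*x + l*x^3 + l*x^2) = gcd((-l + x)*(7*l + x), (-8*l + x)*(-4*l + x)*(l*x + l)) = 1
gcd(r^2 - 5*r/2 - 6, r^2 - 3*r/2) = 1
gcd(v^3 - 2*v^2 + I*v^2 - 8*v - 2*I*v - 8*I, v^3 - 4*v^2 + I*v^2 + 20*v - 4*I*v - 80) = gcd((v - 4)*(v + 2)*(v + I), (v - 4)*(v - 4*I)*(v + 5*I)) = v - 4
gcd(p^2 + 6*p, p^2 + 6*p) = p^2 + 6*p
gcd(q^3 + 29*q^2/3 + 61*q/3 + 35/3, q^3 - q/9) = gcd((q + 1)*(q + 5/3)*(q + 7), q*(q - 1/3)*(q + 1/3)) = 1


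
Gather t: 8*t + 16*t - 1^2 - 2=24*t - 3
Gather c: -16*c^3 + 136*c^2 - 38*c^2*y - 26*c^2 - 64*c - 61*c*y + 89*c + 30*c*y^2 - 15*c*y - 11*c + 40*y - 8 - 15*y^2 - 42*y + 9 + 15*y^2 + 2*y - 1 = -16*c^3 + c^2*(110 - 38*y) + c*(30*y^2 - 76*y + 14)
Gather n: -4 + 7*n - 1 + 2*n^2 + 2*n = 2*n^2 + 9*n - 5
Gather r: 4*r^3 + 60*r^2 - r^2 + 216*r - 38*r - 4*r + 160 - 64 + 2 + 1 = 4*r^3 + 59*r^2 + 174*r + 99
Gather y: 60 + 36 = 96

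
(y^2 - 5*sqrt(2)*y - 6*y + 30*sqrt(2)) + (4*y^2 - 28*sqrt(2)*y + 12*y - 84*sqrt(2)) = 5*y^2 - 33*sqrt(2)*y + 6*y - 54*sqrt(2)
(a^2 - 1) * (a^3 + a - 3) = a^5 - 3*a^2 - a + 3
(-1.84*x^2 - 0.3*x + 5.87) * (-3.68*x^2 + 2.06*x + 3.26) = 6.7712*x^4 - 2.6864*x^3 - 28.218*x^2 + 11.1142*x + 19.1362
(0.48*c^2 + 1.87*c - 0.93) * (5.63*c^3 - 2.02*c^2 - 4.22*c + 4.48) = 2.7024*c^5 + 9.5585*c^4 - 11.0389*c^3 - 3.8624*c^2 + 12.3022*c - 4.1664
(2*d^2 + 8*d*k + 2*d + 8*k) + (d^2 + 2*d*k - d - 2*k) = 3*d^2 + 10*d*k + d + 6*k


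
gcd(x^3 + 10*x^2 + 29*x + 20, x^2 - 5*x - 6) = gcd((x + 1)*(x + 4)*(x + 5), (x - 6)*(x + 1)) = x + 1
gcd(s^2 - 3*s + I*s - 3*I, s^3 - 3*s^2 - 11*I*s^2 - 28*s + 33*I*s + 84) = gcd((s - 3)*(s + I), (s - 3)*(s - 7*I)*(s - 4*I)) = s - 3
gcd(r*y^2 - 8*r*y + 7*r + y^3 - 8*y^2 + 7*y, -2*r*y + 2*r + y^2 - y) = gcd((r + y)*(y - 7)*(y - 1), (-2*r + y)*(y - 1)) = y - 1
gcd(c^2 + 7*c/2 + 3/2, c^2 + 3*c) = c + 3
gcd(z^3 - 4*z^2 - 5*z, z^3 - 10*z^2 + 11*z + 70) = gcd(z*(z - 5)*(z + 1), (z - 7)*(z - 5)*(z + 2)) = z - 5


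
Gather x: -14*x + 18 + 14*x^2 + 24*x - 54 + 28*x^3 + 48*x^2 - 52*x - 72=28*x^3 + 62*x^2 - 42*x - 108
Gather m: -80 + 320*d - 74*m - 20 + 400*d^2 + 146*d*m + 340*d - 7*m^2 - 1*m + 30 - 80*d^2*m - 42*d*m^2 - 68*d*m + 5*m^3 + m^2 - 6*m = 400*d^2 + 660*d + 5*m^3 + m^2*(-42*d - 6) + m*(-80*d^2 + 78*d - 81) - 70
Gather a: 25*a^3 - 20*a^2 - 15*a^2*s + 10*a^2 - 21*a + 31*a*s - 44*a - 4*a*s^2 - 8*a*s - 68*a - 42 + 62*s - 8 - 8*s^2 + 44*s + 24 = 25*a^3 + a^2*(-15*s - 10) + a*(-4*s^2 + 23*s - 133) - 8*s^2 + 106*s - 26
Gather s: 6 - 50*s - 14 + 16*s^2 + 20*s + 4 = 16*s^2 - 30*s - 4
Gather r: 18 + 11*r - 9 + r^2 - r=r^2 + 10*r + 9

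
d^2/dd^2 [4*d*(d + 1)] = 8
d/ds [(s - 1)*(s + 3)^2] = (s + 3)*(3*s + 1)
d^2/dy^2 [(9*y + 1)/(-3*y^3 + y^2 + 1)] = 2*(y^2*(9*y - 2)^2*(9*y + 1) + (81*y^2 - 18*y + (9*y - 1)*(9*y + 1))*(-3*y^3 + y^2 + 1))/(-3*y^3 + y^2 + 1)^3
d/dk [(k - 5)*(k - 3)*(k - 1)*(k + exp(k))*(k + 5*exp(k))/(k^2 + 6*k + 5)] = (-2*(k - 5)*(k - 3)*(k - 1)*(k + 3)*(k + exp(k))*(k + 5*exp(k)) + (k^2 + 6*k + 5)*((k - 5)*(k - 3)*(k - 1)*(k + exp(k))*(5*exp(k) + 1) + (k - 5)*(k - 3)*(k - 1)*(k + 5*exp(k))*(exp(k) + 1) + (k - 5)*(k - 3)*(k + exp(k))*(k + 5*exp(k)) + (k - 5)*(k - 1)*(k + exp(k))*(k + 5*exp(k)) + (k - 3)*(k - 1)*(k + exp(k))*(k + 5*exp(k))))/(k^2 + 6*k + 5)^2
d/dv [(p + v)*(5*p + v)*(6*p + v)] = 41*p^2 + 24*p*v + 3*v^2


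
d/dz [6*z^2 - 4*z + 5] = 12*z - 4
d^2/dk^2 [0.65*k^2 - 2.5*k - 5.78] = 1.30000000000000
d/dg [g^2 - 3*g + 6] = 2*g - 3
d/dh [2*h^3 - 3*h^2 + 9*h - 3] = 6*h^2 - 6*h + 9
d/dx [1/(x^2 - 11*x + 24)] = (11 - 2*x)/(x^2 - 11*x + 24)^2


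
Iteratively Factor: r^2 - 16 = (r - 4)*(r + 4)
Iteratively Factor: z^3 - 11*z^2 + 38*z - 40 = (z - 4)*(z^2 - 7*z + 10) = (z - 5)*(z - 4)*(z - 2)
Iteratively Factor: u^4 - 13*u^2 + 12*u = (u + 4)*(u^3 - 4*u^2 + 3*u) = u*(u + 4)*(u^2 - 4*u + 3) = u*(u - 3)*(u + 4)*(u - 1)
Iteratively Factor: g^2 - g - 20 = (g + 4)*(g - 5)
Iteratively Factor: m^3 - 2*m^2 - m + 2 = (m - 1)*(m^2 - m - 2) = (m - 1)*(m + 1)*(m - 2)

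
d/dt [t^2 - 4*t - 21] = 2*t - 4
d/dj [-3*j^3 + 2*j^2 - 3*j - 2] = -9*j^2 + 4*j - 3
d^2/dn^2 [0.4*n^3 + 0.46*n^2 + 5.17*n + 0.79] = 2.4*n + 0.92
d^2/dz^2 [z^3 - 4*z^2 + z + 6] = 6*z - 8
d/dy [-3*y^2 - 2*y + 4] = -6*y - 2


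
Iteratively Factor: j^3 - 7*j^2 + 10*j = (j)*(j^2 - 7*j + 10) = j*(j - 2)*(j - 5)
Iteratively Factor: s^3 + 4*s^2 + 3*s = (s + 1)*(s^2 + 3*s) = s*(s + 1)*(s + 3)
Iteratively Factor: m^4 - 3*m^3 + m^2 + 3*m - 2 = (m + 1)*(m^3 - 4*m^2 + 5*m - 2) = (m - 1)*(m + 1)*(m^2 - 3*m + 2) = (m - 1)^2*(m + 1)*(m - 2)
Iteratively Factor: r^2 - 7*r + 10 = (r - 2)*(r - 5)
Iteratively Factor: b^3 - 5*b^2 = (b)*(b^2 - 5*b) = b^2*(b - 5)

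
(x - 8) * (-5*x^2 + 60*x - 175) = -5*x^3 + 100*x^2 - 655*x + 1400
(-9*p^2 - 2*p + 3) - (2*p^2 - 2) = -11*p^2 - 2*p + 5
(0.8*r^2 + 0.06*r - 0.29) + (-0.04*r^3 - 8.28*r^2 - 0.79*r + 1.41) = -0.04*r^3 - 7.48*r^2 - 0.73*r + 1.12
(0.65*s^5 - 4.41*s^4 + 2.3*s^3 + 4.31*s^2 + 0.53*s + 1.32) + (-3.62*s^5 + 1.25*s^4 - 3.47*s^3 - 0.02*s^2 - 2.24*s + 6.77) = -2.97*s^5 - 3.16*s^4 - 1.17*s^3 + 4.29*s^2 - 1.71*s + 8.09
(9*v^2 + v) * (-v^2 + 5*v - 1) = -9*v^4 + 44*v^3 - 4*v^2 - v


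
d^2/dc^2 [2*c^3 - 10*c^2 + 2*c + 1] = 12*c - 20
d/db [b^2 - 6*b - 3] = 2*b - 6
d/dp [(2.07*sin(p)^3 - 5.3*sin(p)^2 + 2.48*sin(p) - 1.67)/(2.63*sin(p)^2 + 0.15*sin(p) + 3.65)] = (5.4441*sin(p)^4 + 0.620999999999999*sin(p)^3 + 15.3491*sin(p)^2 - 29.9058*sin(p) + 9.3025)*cos(p)/(6.9169*sin(p)^4 + 0.789*sin(p)^3 + 19.2215*sin(p)^2 + 1.095*sin(p) + 13.3225)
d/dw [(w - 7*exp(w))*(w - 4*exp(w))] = -11*w*exp(w) + 2*w + 56*exp(2*w) - 11*exp(w)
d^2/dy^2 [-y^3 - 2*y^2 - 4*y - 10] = -6*y - 4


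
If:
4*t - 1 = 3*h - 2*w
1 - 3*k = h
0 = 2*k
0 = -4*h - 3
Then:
No Solution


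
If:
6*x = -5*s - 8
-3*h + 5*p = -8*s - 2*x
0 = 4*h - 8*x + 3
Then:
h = 2*x - 3/4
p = 68*x/25 + 211/100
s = -6*x/5 - 8/5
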